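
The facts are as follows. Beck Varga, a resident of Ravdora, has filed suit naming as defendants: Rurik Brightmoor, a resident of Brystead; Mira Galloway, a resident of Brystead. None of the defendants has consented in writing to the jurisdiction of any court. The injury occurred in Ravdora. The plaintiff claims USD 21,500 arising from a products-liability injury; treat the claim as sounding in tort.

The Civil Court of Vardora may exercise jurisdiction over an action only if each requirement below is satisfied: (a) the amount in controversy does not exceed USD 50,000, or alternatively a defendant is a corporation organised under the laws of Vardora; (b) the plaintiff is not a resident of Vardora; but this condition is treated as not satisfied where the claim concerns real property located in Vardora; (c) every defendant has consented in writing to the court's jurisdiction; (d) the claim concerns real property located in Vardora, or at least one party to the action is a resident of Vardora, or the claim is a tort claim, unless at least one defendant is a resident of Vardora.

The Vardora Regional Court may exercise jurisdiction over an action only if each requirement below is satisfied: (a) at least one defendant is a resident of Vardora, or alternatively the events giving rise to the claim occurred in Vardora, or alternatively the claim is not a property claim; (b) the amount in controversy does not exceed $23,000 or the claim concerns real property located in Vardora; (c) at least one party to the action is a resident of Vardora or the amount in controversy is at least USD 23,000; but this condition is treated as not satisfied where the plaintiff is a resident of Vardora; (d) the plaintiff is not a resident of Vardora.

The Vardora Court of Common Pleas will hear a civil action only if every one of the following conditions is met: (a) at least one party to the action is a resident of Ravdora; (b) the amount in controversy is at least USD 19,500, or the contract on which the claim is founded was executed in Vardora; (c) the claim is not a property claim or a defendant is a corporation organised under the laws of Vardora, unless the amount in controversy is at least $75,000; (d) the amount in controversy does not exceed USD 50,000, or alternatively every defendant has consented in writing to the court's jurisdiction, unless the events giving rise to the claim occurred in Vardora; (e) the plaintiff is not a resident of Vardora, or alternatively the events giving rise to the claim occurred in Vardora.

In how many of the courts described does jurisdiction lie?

1

The Civil Court of Vardora:
  (a) The amount in controversy is 21,500 dollars, within the USD 50,000 ceiling, so this disjunct is met. Met.
  (b) The plaintiff resides in Ravdora, which is not Vardora. The exception is not triggered, since the claim does not concern real property. Met.
  (c) No such written consent has been filed. Not satisfied.
  (d) The claim is a tort claim, so one alternative holds. Satisfied.
  → At least one condition fails; no jurisdiction.
The Vardora Regional Court:
  (a) The claim is a tort claim, not a property claim, which satisfies one of the alternatives. Satisfied.
  (b) The amount in controversy is $21,500, within the USD 23,000 ceiling, which satisfies one of the alternatives. Condition met.
  (c) No party resides in Vardora; the amount in controversy is $21,500, below the USD 23,000 floor — every alternative fails. Condition not met.
  (d) The plaintiff resides in Ravdora, which is not Vardora. Satisfied.
  → At least one condition fails; no jurisdiction.
The Vardora Court of Common Pleas:
  (a) Beck Varga resides in Ravdora. Satisfied.
  (b) The amount in controversy is USD 21,500, which meets the $19,500 floor, so one alternative holds. Condition met.
  (c) The claim is a tort claim, not a property claim, so one alternative holds. Condition met.
  (d) The amount in controversy is $21,500, within the $50,000 ceiling, so one alternative holds. Met.
  (e) The plaintiff resides in Ravdora, which is not Vardora, so one alternative holds. Satisfied.
  → Every requirement is satisfied — jurisdiction.
Courts with jurisdiction: the Vardora Court of Common Pleas — 1 in total.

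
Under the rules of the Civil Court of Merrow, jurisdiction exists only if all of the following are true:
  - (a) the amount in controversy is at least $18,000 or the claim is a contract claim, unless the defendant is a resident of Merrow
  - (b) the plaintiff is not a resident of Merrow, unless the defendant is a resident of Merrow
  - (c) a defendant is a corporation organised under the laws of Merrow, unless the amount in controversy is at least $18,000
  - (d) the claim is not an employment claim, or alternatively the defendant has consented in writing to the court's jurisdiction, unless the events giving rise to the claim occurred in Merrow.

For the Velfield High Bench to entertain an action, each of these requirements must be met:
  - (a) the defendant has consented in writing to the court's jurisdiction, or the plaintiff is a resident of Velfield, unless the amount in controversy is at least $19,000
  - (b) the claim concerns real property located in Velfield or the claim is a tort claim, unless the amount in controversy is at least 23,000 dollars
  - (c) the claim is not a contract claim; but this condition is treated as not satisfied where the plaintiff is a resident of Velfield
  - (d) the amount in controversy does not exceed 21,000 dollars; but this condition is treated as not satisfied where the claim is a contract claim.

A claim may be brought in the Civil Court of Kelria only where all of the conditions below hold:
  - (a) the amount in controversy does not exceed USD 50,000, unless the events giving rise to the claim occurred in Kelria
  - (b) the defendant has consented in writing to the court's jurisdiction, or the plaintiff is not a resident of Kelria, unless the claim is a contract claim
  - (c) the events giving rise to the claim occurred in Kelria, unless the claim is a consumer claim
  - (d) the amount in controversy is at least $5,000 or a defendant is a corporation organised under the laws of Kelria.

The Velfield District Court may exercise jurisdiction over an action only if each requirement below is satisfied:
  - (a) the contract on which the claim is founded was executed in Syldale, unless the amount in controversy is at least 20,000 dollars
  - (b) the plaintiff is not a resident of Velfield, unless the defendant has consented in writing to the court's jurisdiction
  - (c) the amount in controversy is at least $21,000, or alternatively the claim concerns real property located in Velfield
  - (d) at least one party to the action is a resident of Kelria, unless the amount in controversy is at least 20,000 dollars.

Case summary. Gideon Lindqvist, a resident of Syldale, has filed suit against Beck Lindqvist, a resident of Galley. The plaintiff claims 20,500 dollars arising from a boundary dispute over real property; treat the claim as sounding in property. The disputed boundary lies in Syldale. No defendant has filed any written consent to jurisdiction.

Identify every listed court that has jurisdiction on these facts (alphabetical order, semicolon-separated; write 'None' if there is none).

The Civil Court of Merrow:
  (a) The amount in controversy is $20,500, which meets the 18,000 dollars floor, so this disjunct is met. Met.
  (b) The plaintiff resides in Syldale, which is not Merrow. Met.
  (c) No defendant is a corporation. However, the amount in controversy is 20,500 dollars, which meets the $18,000 floor, so the 'unless' proviso supplies this condition. Satisfied.
  (d) The claim is a property claim, not an employment claim, so one alternative holds. Met.
  → Jurisdiction lies.
The Velfield High Bench:
  (a) No such written consent has been filed; the plaintiff resides in Syldale, not Velfield — no alternative holds. However, the amount in controversy is USD 20,500, which meets the 19,000 dollars floor, so the 'unless' proviso supplies this condition. Satisfied.
  (b) The property lies in Syldale, not Velfield; the claim is a property claim, not a tort claim — every alternative fails. And the amount in controversy is $20,500, below the $23,000 floor, so the proviso does not save it. Fails.
  (c) The claim is a property claim, not a contract claim. The exception is not triggered, since the plaintiff resides in Syldale, not Velfield. Met.
  (d) The amount in controversy is 20,500 dollars, within the $21,000 ceiling. The exception is not triggered, since the claim is a property claim, not a contract claim. Condition met.
  → Not every requirement is met — no jurisdiction.
The Civil Court of Kelria:
  (a) The amount in controversy is USD 20,500, within the 50,000 dollars ceiling. Met.
  (b) The plaintiff resides in Syldale, which is not Kelria, which satisfies one of the alternatives. Satisfied.
  (c) The operative events occurred in Syldale, not Kelria. And the claim is a property claim, not a consumer claim, so the proviso does not save it. Condition not met.
  (d) The amount in controversy is 20,500 dollars, which meets the $5,000 floor, which satisfies one of the alternatives. Condition met.
  → No jurisdiction.
The Velfield District Court:
  (a) No contract (and hence no place of execution) is alleged. However, the amount in controversy is 20,500 dollars, which meets the 20,000 dollars floor, so the 'unless' proviso supplies this condition. Met.
  (b) The plaintiff resides in Syldale, which is not Velfield. Met.
  (c) The amount in controversy is USD 20,500, below the USD 21,000 floor; the property lies in Syldale, not Velfield — no alternative holds. Not met.
  (d) No party resides in Kelria. But the amount in controversy is USD 20,500, which meets the $20,000 floor, and the 'unless' clause therefore excuses the requirement. Condition met.
  → At least one condition fails; no jurisdiction.

the Civil Court of Merrow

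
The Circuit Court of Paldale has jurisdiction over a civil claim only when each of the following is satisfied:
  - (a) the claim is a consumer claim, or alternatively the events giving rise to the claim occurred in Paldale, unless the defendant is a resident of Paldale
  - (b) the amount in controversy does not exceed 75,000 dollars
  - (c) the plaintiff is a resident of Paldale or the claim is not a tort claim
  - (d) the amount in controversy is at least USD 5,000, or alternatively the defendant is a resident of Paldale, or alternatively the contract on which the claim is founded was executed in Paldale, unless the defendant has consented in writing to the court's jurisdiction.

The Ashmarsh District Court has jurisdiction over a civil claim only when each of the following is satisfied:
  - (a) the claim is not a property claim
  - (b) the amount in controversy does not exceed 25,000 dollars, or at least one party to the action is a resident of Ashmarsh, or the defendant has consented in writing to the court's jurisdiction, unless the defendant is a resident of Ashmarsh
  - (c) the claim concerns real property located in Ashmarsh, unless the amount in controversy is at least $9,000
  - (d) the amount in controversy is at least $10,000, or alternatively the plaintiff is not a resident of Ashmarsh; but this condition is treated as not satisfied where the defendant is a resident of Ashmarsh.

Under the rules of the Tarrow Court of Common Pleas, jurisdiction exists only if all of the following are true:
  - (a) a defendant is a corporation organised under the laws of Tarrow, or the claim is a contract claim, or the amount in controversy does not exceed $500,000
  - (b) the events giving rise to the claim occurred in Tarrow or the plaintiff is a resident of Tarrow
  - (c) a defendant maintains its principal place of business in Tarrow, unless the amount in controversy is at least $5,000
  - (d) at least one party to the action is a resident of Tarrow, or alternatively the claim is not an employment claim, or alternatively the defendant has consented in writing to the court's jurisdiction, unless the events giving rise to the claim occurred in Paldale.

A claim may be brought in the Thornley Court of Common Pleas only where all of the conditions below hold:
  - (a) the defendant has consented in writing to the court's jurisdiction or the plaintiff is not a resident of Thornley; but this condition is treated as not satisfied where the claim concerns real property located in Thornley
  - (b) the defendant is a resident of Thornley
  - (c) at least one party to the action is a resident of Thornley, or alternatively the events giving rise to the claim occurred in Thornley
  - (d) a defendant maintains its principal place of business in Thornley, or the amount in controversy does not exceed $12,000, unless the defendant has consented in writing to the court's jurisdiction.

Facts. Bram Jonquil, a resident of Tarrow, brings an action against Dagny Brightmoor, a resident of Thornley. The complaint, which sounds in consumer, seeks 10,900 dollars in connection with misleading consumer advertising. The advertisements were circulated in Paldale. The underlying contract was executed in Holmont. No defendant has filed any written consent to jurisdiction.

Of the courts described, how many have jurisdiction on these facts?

The Circuit Court of Paldale:
  (a) The claim is a consumer claim, so one alternative holds. Condition met.
  (b) The amount in controversy is USD 10,900, within the USD 75,000 ceiling. Condition met.
  (c) The claim is a consumer claim, not a tort claim, so this disjunct is met. Condition met.
  (d) The amount in controversy is $10,900, which meets the $5,000 floor — that alternative is enough. Satisfied.
  → The court has jurisdiction.
The Ashmarsh District Court:
  (a) The claim is a consumer claim, not a property claim. Satisfied.
  (b) The amount in controversy is 10,900 dollars, within the USD 25,000 ceiling, so this disjunct is met. Condition met.
  (c) The claim does not concern real property. However, the amount in controversy is $10,900, which meets the 9,000 dollars floor, so the 'unless' proviso supplies this condition. Met.
  (d) The amount in controversy is USD 10,900, which meets the $10,000 floor — that alternative is enough. The exception is not triggered, since the defendant resides in Thornley, not Ashmarsh. Satisfied.
  → All conditions met; jurisdiction exists.
The Tarrow Court of Common Pleas:
  (a) The amount in controversy is USD 10,900, within the $500,000 ceiling, so this disjunct is met. Satisfied.
  (b) The plaintiff resides in Tarrow — that alternative is enough. Met.
  (c) No defendant is a corporation. However, the amount in controversy is 10,900 dollars, which meets the $5,000 floor, so the 'unless' proviso supplies this condition. Satisfied.
  (d) Bram Jonquil resides in Tarrow, so this disjunct is met. Condition met.
  → All conditions met; jurisdiction exists.
The Thornley Court of Common Pleas:
  (a) The plaintiff resides in Tarrow, which is not Thornley, so one alternative holds. The exception is not triggered, since the claim does not concern real property. Condition met.
  (b) The defendant resides in Thornley. Satisfied.
  (c) Dagny Brightmoor resides in Thornley, which satisfies one of the alternatives. Satisfied.
  (d) The amount in controversy is USD 10,900, within the USD 12,000 ceiling, so one alternative holds. Satisfied.
  → The court has jurisdiction.
Courts with jurisdiction: the Circuit Court of Paldale, the Ashmarsh District Court, the Tarrow Court of Common Pleas, the Thornley Court of Common Pleas — 4 in total.

4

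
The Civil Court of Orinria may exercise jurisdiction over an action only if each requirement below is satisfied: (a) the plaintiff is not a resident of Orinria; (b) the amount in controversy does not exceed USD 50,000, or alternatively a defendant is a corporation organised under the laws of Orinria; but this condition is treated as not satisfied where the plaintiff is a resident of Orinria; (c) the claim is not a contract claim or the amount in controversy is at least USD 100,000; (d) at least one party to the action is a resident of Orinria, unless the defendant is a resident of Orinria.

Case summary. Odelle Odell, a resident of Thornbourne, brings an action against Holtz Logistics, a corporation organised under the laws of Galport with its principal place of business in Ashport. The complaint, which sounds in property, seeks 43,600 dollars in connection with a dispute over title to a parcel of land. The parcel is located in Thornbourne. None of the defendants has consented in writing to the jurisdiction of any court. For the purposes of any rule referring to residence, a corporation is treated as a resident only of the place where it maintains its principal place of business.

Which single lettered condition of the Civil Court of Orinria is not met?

The Civil Court of Orinria:
  (a) The plaintiff resides in Thornbourne, which is not Orinria. Condition met.
  (b) The amount in controversy is USD 43,600, within the 50,000 dollars ceiling, which satisfies one of the alternatives. The carve-out does not apply: the plaintiff resides in Thornbourne, not Orinria. Met.
  (c) The claim is a property claim, not a contract claim, which satisfies one of the alternatives. Met.
  (d) No party resides in Orinria. And the defendant resides in Ashport, not Orinria, so the proviso does not save it. Fails.
Only condition (d) fails.

(d)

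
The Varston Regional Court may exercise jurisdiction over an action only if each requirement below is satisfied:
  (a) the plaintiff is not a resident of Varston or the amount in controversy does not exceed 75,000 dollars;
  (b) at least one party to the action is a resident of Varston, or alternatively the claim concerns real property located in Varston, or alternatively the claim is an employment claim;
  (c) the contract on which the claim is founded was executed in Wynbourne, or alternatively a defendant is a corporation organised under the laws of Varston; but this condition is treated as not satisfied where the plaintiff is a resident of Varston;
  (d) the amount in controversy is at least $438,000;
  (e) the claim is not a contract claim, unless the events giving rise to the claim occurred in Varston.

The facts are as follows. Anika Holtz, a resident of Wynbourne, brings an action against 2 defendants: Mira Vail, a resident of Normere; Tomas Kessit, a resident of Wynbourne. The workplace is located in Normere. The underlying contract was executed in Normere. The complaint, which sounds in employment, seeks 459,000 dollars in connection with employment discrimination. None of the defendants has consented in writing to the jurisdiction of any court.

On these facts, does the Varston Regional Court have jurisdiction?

The Varston Regional Court:
  (a) The plaintiff resides in Wynbourne, which is not Varston — that alternative is enough. Met.
  (b) The claim is an employment claim — that alternative is enough. Satisfied.
  (c) The contract was executed in Normere, not Wynbourne; no defendant is a corporation — none of the alternatives is met. Not satisfied.
  (d) The amount in controversy is USD 459,000, which meets the USD 438,000 floor. Satisfied.
  (e) The claim is an employment claim, not a contract claim. Met.
  → Not every requirement is met — no jurisdiction.

No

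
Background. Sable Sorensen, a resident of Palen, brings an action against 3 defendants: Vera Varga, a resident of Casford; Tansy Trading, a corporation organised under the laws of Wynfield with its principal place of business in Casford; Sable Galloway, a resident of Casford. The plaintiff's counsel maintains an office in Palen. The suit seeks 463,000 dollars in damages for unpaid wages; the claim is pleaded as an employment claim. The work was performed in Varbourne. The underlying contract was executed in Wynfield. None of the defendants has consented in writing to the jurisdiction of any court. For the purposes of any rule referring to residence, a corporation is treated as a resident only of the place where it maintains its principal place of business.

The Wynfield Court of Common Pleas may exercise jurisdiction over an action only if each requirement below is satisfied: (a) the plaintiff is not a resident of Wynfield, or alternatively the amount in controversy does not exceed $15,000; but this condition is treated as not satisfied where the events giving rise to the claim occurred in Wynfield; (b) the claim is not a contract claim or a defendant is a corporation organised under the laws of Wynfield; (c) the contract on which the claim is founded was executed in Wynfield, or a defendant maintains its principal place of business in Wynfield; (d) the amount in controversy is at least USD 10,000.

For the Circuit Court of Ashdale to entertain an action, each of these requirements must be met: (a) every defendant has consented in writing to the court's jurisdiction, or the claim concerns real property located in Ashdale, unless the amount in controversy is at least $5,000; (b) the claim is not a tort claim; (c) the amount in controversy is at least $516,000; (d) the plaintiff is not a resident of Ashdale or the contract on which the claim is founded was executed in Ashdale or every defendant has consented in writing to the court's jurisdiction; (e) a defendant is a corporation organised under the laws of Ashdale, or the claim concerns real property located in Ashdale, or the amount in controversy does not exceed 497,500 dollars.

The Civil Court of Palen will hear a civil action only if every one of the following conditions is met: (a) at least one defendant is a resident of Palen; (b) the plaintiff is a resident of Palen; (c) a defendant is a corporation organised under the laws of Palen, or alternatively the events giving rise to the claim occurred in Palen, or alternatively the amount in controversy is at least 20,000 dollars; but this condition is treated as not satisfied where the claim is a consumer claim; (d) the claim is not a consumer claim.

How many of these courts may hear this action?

1

The Wynfield Court of Common Pleas:
  (a) The plaintiff resides in Palen, which is not Wynfield, which satisfies one of the alternatives. And the carve-out is inapplicable — the operative events occurred in Varbourne, not Wynfield. Condition met.
  (b) The claim is an employment claim, not a contract claim, which satisfies one of the alternatives. Satisfied.
  (c) The contract was executed in Wynfield, so one alternative holds. Condition met.
  (d) The amount in controversy is USD 463,000, which meets the $10,000 floor. Met.
  → Every requirement is satisfied — jurisdiction.
The Circuit Court of Ashdale:
  (a) No such written consent has been filed; the claim does not concern real property — no alternative holds. The proviso rescues it, though: the amount in controversy is 463,000 dollars, which meets the 5,000 dollars floor. Satisfied.
  (b) The claim is an employment claim, not a tort claim. Met.
  (c) The amount in controversy is 463,000 dollars, below the $516,000 floor. Condition not met.
  (d) The plaintiff resides in Palen, which is not Ashdale — that alternative is enough. Satisfied.
  (e) The amount in controversy is 463,000 dollars, within the USD 497,500 ceiling, so this disjunct is met. Satisfied.
  → The court lacks jurisdiction.
The Civil Court of Palen:
  (a) No defendant resides in Palen (they reside in Casford, Casford, Casford). Not satisfied.
  (b) The plaintiff resides in Palen. Met.
  (c) The amount in controversy is $463,000, which meets the USD 20,000 floor — that alternative is enough. The carve-out does not apply: the claim is an employment claim, not a consumer claim. Condition met.
  (d) The claim is an employment claim, not a consumer claim. Satisfied.
  → No jurisdiction.
Courts with jurisdiction: the Wynfield Court of Common Pleas — 1 in total.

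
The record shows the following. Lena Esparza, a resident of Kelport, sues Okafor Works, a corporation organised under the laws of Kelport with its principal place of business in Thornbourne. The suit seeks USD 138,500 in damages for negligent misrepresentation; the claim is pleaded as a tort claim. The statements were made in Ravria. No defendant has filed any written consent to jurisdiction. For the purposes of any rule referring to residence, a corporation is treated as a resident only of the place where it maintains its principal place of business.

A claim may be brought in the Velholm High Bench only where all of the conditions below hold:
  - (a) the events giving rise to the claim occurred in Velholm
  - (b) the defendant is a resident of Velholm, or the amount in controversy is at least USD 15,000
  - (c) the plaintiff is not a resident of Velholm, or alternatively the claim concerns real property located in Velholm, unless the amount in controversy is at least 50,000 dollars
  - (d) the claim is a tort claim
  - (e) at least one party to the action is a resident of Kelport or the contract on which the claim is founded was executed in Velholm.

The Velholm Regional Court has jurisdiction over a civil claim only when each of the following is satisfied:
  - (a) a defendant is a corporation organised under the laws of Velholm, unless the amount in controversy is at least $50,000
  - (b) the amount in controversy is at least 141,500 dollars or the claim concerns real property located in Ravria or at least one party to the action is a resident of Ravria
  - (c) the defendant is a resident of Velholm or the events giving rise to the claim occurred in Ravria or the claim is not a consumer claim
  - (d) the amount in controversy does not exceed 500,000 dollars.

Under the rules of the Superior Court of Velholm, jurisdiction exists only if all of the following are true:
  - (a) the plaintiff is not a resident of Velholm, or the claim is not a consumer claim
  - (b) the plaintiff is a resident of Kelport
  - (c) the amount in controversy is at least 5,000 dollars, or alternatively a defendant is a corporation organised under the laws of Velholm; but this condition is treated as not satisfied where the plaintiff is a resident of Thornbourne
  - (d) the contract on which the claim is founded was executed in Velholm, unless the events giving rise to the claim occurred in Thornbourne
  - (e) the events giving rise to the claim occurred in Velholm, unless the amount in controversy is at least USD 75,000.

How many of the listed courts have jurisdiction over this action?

0

The Velholm High Bench:
  (a) The operative events occurred in Ravria, not Velholm. Not satisfied.
  (b) The amount in controversy is USD 138,500, which meets the USD 15,000 floor, so one alternative holds. Condition met.
  (c) The plaintiff resides in Kelport, which is not Velholm — that alternative is enough. Satisfied.
  (d) The claim is a tort claim. Satisfied.
  (e) Lena Esparza resides in Kelport, which satisfies one of the alternatives. Met.
  → The court lacks jurisdiction.
The Velholm Regional Court:
  (a) The corporate defendant(s) are organised in Kelport, not Velholm. But the amount in controversy is 138,500 dollars, which meets the $50,000 floor, and the 'unless' clause therefore excuses the requirement. Met.
  (b) The amount in controversy is $138,500, below the $141,500 floor; the claim does not concern real property; no party resides in Ravria — every alternative fails. Not met.
  (c) The operative events occurred in Ravria, which satisfies one of the alternatives. Satisfied.
  (d) The amount in controversy is $138,500, within the $500,000 ceiling. Met.
  → Not every requirement is met — no jurisdiction.
The Superior Court of Velholm:
  (a) The plaintiff resides in Kelport, which is not Velholm, so one alternative holds. Met.
  (b) The plaintiff resides in Kelport. Met.
  (c) The amount in controversy is USD 138,500, which meets the $5,000 floor, so this disjunct is met. And the carve-out is inapplicable — the plaintiff resides in Kelport, not Thornbourne. Condition met.
  (d) No contract (and hence no place of execution) is alleged. Nor does the 'unless' clause help: the operative events occurred in Ravria, not Thornbourne. Not satisfied.
  (e) The operative events occurred in Ravria, not Velholm. The proviso rescues it, though: the amount in controversy is USD 138,500, which meets the 75,000 dollars floor. Condition met.
  → No jurisdiction.
No court satisfies all of its conditions.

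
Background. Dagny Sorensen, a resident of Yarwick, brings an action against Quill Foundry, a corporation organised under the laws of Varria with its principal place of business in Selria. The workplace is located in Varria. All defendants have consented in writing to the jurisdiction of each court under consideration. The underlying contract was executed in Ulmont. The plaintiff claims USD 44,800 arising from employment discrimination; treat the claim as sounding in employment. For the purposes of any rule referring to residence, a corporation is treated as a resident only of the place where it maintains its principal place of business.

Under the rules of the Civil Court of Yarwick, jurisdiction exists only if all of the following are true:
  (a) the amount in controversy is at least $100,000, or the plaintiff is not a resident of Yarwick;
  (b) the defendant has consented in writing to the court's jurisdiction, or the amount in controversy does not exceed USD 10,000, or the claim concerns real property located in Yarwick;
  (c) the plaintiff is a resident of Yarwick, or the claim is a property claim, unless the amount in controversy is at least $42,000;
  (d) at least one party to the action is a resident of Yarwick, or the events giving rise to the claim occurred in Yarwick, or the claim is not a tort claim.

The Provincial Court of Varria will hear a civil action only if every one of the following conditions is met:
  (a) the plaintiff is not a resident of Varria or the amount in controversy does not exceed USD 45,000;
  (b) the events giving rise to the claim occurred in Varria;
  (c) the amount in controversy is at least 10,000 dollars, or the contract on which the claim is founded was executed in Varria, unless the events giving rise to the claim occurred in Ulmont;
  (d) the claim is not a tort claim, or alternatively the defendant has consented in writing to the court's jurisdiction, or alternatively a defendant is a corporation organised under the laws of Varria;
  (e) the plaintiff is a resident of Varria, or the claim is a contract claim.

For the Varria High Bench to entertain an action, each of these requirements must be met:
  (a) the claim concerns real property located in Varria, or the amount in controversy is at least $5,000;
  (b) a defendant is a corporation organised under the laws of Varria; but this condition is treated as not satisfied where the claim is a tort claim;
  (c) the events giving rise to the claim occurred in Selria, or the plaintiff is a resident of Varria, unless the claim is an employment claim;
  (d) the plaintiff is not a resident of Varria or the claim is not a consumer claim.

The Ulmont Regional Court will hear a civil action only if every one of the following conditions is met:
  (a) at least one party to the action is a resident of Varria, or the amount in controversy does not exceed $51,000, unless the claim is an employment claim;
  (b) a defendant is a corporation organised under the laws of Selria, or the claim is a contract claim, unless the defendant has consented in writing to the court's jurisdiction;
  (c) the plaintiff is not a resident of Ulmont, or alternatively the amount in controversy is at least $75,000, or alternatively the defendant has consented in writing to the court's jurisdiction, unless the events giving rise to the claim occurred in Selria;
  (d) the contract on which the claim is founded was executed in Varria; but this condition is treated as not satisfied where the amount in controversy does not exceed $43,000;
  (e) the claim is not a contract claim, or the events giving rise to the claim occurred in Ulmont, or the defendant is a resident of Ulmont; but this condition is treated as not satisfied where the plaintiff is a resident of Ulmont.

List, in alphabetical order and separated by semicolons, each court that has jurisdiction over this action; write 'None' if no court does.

the Varria High Bench

The Civil Court of Yarwick:
  (a) The amount in controversy is $44,800, below the USD 100,000 floor; the plaintiff resides in Yarwick — no alternative holds. Fails.
  (b) Every defendant has filed written consent — that alternative is enough. Satisfied.
  (c) The plaintiff resides in Yarwick, so one alternative holds. Satisfied.
  (d) Dagny Sorensen resides in Yarwick, so this disjunct is met. Satisfied.
  → Not every requirement is met — no jurisdiction.
The Provincial Court of Varria:
  (a) The plaintiff resides in Yarwick, which is not Varria, which satisfies one of the alternatives. Condition met.
  (b) The operative events occurred in Varria. Condition met.
  (c) The amount in controversy is $44,800, which meets the USD 10,000 floor — that alternative is enough. Condition met.
  (d) The claim is an employment claim, not a tort claim, so this disjunct is met. Met.
  (e) The plaintiff resides in Yarwick, not Varria; the claim is an employment claim, not a contract claim — none of the alternatives is met. Not met.
  → No jurisdiction.
The Varria High Bench:
  (a) The amount in controversy is USD 44,800, which meets the USD 5,000 floor — that alternative is enough. Condition met.
  (b) Quill Foundry is organised under the laws of Varria. And the carve-out is inapplicable — the claim is an employment claim, not a tort claim. Met.
  (c) The operative events occurred in Varria, not Selria; the plaintiff resides in Yarwick, not Varria — none of the alternatives is met. The proviso rescues it, though: the claim is an employment claim. Condition met.
  (d) The plaintiff resides in Yarwick, which is not Varria, so this disjunct is met. Met.
  → All conditions met; jurisdiction exists.
The Ulmont Regional Court:
  (a) The amount in controversy is $44,800, within the 51,000 dollars ceiling, so this disjunct is met. Met.
  (b) The corporate defendant(s) are organised in Varria, not Selria; the claim is an employment claim, not a contract claim — none of the alternatives is met. However, every defendant has filed written consent, so the 'unless' proviso supplies this condition. Met.
  (c) The plaintiff resides in Yarwick, which is not Ulmont, which satisfies one of the alternatives. Satisfied.
  (d) The contract was executed in Ulmont, not Varria. Not met.
  (e) The claim is an employment claim, not a contract claim, which satisfies one of the alternatives. And the carve-out is inapplicable — the plaintiff resides in Yarwick, not Ulmont. Satisfied.
  → Not every requirement is met — no jurisdiction.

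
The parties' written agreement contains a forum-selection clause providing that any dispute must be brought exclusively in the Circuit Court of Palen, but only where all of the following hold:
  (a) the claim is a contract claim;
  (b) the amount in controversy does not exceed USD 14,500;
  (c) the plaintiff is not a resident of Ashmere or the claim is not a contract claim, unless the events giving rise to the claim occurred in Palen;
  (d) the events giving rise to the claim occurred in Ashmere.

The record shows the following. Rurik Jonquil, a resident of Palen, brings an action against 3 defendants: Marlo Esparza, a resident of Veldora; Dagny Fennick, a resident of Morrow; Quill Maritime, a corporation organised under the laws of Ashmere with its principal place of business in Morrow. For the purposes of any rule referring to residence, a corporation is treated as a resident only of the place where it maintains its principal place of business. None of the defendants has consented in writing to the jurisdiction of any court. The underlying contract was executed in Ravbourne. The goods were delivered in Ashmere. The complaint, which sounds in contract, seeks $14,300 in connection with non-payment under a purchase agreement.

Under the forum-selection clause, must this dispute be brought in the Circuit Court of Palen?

The Circuit Court of Palen:
  (a) The claim is a contract claim. Condition met.
  (b) The amount in controversy is $14,300, within the USD 14,500 ceiling. Condition met.
  (c) The plaintiff resides in Palen, which is not Ashmere, which satisfies one of the alternatives. Condition met.
  (d) The operative events occurred in Ashmere. Met.
  → The clause applies.

Yes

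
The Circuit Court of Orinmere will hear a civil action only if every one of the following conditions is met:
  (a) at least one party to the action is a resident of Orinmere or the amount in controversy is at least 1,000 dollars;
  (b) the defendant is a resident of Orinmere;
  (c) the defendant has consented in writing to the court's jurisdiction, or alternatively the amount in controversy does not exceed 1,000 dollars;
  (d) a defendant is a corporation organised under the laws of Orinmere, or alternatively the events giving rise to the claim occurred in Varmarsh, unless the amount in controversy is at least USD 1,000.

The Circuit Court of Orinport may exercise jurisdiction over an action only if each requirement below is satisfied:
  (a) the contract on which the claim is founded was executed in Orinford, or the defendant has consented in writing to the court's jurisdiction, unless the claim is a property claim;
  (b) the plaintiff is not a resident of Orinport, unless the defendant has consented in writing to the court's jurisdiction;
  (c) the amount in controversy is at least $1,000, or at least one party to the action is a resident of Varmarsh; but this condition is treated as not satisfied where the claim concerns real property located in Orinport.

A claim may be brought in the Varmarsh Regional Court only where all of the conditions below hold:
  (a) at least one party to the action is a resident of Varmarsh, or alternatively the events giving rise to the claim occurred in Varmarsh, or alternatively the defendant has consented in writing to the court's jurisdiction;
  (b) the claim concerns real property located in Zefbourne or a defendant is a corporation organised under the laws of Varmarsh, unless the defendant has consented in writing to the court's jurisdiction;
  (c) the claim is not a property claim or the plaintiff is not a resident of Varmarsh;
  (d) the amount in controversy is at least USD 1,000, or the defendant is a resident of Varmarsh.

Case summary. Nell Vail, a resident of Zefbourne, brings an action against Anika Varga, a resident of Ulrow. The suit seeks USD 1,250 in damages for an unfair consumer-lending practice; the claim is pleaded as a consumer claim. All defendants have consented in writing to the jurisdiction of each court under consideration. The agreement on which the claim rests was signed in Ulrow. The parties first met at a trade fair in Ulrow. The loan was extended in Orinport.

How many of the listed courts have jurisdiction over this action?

2

The Circuit Court of Orinmere:
  (a) The amount in controversy is USD 1,250, which meets the $1,000 floor — that alternative is enough. Condition met.
  (b) The defendant resides in Ulrow, not Orinmere. Condition not met.
  (c) Every defendant has filed written consent, which satisfies one of the alternatives. Met.
  (d) No defendant is a corporation; the operative events occurred in Orinport, not Varmarsh — no alternative holds. The proviso rescues it, though: the amount in controversy is $1,250, which meets the USD 1,000 floor. Met.
  → Not every requirement is met — no jurisdiction.
The Circuit Court of Orinport:
  (a) Every defendant has filed written consent — that alternative is enough. Condition met.
  (b) The plaintiff resides in Zefbourne, which is not Orinport. Met.
  (c) The amount in controversy is USD 1,250, which meets the 1,000 dollars floor, so one alternative holds. The carve-out does not apply: the claim does not concern real property. Condition met.
  → Every requirement is satisfied — jurisdiction.
The Varmarsh Regional Court:
  (a) Every defendant has filed written consent, which satisfies one of the alternatives. Met.
  (b) The claim does not concern real property; no defendant is a corporation — no alternative holds. The proviso rescues it, though: every defendant has filed written consent. Satisfied.
  (c) The claim is a consumer claim, not a property claim, so one alternative holds. Met.
  (d) The amount in controversy is $1,250, which meets the 1,000 dollars floor — that alternative is enough. Condition met.
  → Jurisdiction lies.
Courts with jurisdiction: the Circuit Court of Orinport, the Varmarsh Regional Court — 2 in total.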